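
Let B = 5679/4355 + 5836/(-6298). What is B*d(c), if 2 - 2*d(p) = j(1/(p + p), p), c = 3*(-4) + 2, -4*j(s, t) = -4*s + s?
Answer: 12590609/32749600 ≈ 0.38445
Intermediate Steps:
j(s, t) = 3*s/4 (j(s, t) = -(-4*s + s)/4 = -(-3)*s/4 = 3*s/4)
c = -10 (c = -12 + 2 = -10)
B = 77243/204685 (B = 5679*(1/4355) + 5836*(-1/6298) = 5679/4355 - 2918/3149 = 77243/204685 ≈ 0.37738)
d(p) = 1 - 3/(16*p) (d(p) = 1 - 3/(8*(p + p)) = 1 - 3/(8*(2*p)) = 1 - 3*1/(2*p)/8 = 1 - 3/(16*p))
B*d(c) = 77243*((-3/16 - 10)/(-10))/204685 = 77243*(-1/10*(-163/16))/204685 = (77243/204685)*(163/160) = 12590609/32749600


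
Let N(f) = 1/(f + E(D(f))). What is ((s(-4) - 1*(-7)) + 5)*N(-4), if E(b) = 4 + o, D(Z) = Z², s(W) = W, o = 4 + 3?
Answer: 8/7 ≈ 1.1429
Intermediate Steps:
o = 7
E(b) = 11 (E(b) = 4 + 7 = 11)
N(f) = 1/(11 + f) (N(f) = 1/(f + 11) = 1/(11 + f))
((s(-4) - 1*(-7)) + 5)*N(-4) = ((-4 - 1*(-7)) + 5)/(11 - 4) = ((-4 + 7) + 5)/7 = (3 + 5)*(⅐) = 8*(⅐) = 8/7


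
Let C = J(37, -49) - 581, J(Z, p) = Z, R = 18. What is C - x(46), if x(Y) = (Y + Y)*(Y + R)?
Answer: -6432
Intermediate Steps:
x(Y) = 2*Y*(18 + Y) (x(Y) = (Y + Y)*(Y + 18) = (2*Y)*(18 + Y) = 2*Y*(18 + Y))
C = -544 (C = 37 - 581 = -544)
C - x(46) = -544 - 2*46*(18 + 46) = -544 - 2*46*64 = -544 - 1*5888 = -544 - 5888 = -6432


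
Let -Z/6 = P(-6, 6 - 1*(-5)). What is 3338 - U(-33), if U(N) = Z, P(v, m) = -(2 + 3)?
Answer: 3308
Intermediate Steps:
P(v, m) = -5 (P(v, m) = -1*5 = -5)
Z = 30 (Z = -6*(-5) = 30)
U(N) = 30
3338 - U(-33) = 3338 - 1*30 = 3338 - 30 = 3308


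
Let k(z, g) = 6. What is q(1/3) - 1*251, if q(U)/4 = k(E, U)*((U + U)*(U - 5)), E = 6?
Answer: -977/3 ≈ -325.67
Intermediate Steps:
q(U) = 48*U*(-5 + U) (q(U) = 4*(6*((U + U)*(U - 5))) = 4*(6*((2*U)*(-5 + U))) = 4*(6*(2*U*(-5 + U))) = 4*(12*U*(-5 + U)) = 48*U*(-5 + U))
q(1/3) - 1*251 = 48*(-5 + 1/3)/3 - 1*251 = 48*(⅓)*(-5 + ⅓) - 251 = 48*(⅓)*(-14/3) - 251 = -224/3 - 251 = -977/3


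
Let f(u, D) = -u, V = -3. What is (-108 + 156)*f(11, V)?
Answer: -528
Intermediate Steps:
(-108 + 156)*f(11, V) = (-108 + 156)*(-1*11) = 48*(-11) = -528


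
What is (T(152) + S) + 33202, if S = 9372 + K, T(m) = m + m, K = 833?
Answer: 43711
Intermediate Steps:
T(m) = 2*m
S = 10205 (S = 9372 + 833 = 10205)
(T(152) + S) + 33202 = (2*152 + 10205) + 33202 = (304 + 10205) + 33202 = 10509 + 33202 = 43711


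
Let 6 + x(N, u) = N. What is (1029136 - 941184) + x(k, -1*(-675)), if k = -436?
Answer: 87510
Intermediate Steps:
x(N, u) = -6 + N
(1029136 - 941184) + x(k, -1*(-675)) = (1029136 - 941184) + (-6 - 436) = 87952 - 442 = 87510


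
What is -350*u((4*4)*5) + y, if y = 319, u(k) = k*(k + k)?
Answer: -4479681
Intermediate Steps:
u(k) = 2*k**2 (u(k) = k*(2*k) = 2*k**2)
-350*u((4*4)*5) + y = -700*((4*4)*5)**2 + 319 = -700*(16*5)**2 + 319 = -700*80**2 + 319 = -700*6400 + 319 = -350*12800 + 319 = -4480000 + 319 = -4479681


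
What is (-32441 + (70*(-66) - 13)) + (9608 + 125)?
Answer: -27341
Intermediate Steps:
(-32441 + (70*(-66) - 13)) + (9608 + 125) = (-32441 + (-4620 - 13)) + 9733 = (-32441 - 4633) + 9733 = -37074 + 9733 = -27341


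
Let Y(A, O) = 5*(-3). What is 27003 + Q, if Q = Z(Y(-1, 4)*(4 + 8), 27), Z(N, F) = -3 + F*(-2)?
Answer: 26946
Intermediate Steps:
Y(A, O) = -15
Z(N, F) = -3 - 2*F
Q = -57 (Q = -3 - 2*27 = -3 - 54 = -57)
27003 + Q = 27003 - 57 = 26946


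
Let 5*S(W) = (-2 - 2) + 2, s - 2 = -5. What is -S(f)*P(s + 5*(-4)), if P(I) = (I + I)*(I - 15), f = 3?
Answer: 3496/5 ≈ 699.20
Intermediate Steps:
s = -3 (s = 2 - 5 = -3)
P(I) = 2*I*(-15 + I) (P(I) = (2*I)*(-15 + I) = 2*I*(-15 + I))
S(W) = -⅖ (S(W) = ((-2 - 2) + 2)/5 = (-4 + 2)/5 = (⅕)*(-2) = -⅖)
-S(f)*P(s + 5*(-4)) = -(-2)*2*(-3 + 5*(-4))*(-15 + (-3 + 5*(-4)))/5 = -(-2)*2*(-3 - 20)*(-15 + (-3 - 20))/5 = -(-2)*2*(-23)*(-15 - 23)/5 = -(-2)*2*(-23)*(-38)/5 = -(-2)*1748/5 = -1*(-3496/5) = 3496/5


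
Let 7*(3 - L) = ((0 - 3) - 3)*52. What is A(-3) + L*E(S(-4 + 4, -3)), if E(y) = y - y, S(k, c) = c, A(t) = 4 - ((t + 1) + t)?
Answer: 9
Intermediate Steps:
A(t) = 3 - 2*t (A(t) = 4 - ((1 + t) + t) = 4 - (1 + 2*t) = 4 + (-1 - 2*t) = 3 - 2*t)
L = 333/7 (L = 3 - ((0 - 3) - 3)*52/7 = 3 - (-3 - 3)*52/7 = 3 - (-6)*52/7 = 3 - 1/7*(-312) = 3 + 312/7 = 333/7 ≈ 47.571)
E(y) = 0
A(-3) + L*E(S(-4 + 4, -3)) = (3 - 2*(-3)) + (333/7)*0 = (3 + 6) + 0 = 9 + 0 = 9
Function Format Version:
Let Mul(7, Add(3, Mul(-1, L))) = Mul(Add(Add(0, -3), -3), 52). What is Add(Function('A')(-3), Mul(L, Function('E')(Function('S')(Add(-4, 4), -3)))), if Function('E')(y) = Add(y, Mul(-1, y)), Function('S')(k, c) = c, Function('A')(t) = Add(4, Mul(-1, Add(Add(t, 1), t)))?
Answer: 9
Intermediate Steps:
Function('A')(t) = Add(3, Mul(-2, t)) (Function('A')(t) = Add(4, Mul(-1, Add(Add(1, t), t))) = Add(4, Mul(-1, Add(1, Mul(2, t)))) = Add(4, Add(-1, Mul(-2, t))) = Add(3, Mul(-2, t)))
L = Rational(333, 7) (L = Add(3, Mul(Rational(-1, 7), Mul(Add(Add(0, -3), -3), 52))) = Add(3, Mul(Rational(-1, 7), Mul(Add(-3, -3), 52))) = Add(3, Mul(Rational(-1, 7), Mul(-6, 52))) = Add(3, Mul(Rational(-1, 7), -312)) = Add(3, Rational(312, 7)) = Rational(333, 7) ≈ 47.571)
Function('E')(y) = 0
Add(Function('A')(-3), Mul(L, Function('E')(Function('S')(Add(-4, 4), -3)))) = Add(Add(3, Mul(-2, -3)), Mul(Rational(333, 7), 0)) = Add(Add(3, 6), 0) = Add(9, 0) = 9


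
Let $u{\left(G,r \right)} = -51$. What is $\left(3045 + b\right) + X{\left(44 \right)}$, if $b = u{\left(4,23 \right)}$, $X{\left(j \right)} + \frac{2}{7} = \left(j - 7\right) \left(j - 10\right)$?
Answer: $\frac{29762}{7} \approx 4251.7$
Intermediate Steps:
$X{\left(j \right)} = - \frac{2}{7} + \left(-10 + j\right) \left(-7 + j\right)$ ($X{\left(j \right)} = - \frac{2}{7} + \left(j - 7\right) \left(j - 10\right) = - \frac{2}{7} + \left(-7 + j\right) \left(-10 + j\right) = - \frac{2}{7} + \left(-10 + j\right) \left(-7 + j\right)$)
$b = -51$
$\left(3045 + b\right) + X{\left(44 \right)} = \left(3045 - 51\right) + \left(\frac{488}{7} + 44^{2} - 748\right) = 2994 + \left(\frac{488}{7} + 1936 - 748\right) = 2994 + \frac{8804}{7} = \frac{29762}{7}$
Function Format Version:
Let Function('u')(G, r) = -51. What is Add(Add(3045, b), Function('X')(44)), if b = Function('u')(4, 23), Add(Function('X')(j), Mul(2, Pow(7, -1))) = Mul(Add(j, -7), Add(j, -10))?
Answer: Rational(29762, 7) ≈ 4251.7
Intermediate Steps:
Function('X')(j) = Add(Rational(-2, 7), Mul(Add(-10, j), Add(-7, j))) (Function('X')(j) = Add(Rational(-2, 7), Mul(Add(j, -7), Add(j, -10))) = Add(Rational(-2, 7), Mul(Add(-7, j), Add(-10, j))) = Add(Rational(-2, 7), Mul(Add(-10, j), Add(-7, j))))
b = -51
Add(Add(3045, b), Function('X')(44)) = Add(Add(3045, -51), Add(Rational(488, 7), Pow(44, 2), Mul(-17, 44))) = Add(2994, Add(Rational(488, 7), 1936, -748)) = Add(2994, Rational(8804, 7)) = Rational(29762, 7)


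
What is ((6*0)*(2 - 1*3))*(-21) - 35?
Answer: -35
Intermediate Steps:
((6*0)*(2 - 1*3))*(-21) - 35 = (0*(2 - 3))*(-21) - 35 = (0*(-1))*(-21) - 35 = 0*(-21) - 35 = 0 - 35 = -35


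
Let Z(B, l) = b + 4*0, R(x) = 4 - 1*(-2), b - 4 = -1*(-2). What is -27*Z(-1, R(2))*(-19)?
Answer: 3078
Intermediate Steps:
b = 6 (b = 4 - 1*(-2) = 4 + 2 = 6)
R(x) = 6 (R(x) = 4 + 2 = 6)
Z(B, l) = 6 (Z(B, l) = 6 + 4*0 = 6 + 0 = 6)
-27*Z(-1, R(2))*(-19) = -27*6*(-19) = -162*(-19) = 3078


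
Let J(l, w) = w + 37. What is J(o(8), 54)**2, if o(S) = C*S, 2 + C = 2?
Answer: 8281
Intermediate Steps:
C = 0 (C = -2 + 2 = 0)
o(S) = 0 (o(S) = 0*S = 0)
J(l, w) = 37 + w
J(o(8), 54)**2 = (37 + 54)**2 = 91**2 = 8281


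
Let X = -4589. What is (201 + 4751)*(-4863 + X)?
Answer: -46806304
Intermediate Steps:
(201 + 4751)*(-4863 + X) = (201 + 4751)*(-4863 - 4589) = 4952*(-9452) = -46806304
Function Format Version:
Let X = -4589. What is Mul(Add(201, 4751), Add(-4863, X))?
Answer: -46806304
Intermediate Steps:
Mul(Add(201, 4751), Add(-4863, X)) = Mul(Add(201, 4751), Add(-4863, -4589)) = Mul(4952, -9452) = -46806304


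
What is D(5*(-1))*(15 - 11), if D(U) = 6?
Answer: 24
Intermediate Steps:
D(5*(-1))*(15 - 11) = 6*(15 - 11) = 6*4 = 24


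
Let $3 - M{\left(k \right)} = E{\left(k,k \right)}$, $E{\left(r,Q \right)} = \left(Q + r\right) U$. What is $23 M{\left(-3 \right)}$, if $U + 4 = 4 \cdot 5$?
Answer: $2277$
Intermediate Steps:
$U = 16$ ($U = -4 + 4 \cdot 5 = -4 + 20 = 16$)
$E{\left(r,Q \right)} = 16 Q + 16 r$ ($E{\left(r,Q \right)} = \left(Q + r\right) 16 = 16 Q + 16 r$)
$M{\left(k \right)} = 3 - 32 k$ ($M{\left(k \right)} = 3 - \left(16 k + 16 k\right) = 3 - 32 k$)
$23 M{\left(-3 \right)} = 23 \left(3 - -96\right) = 23 \left(3 + 96\right) = 23 \cdot 99 = 2277$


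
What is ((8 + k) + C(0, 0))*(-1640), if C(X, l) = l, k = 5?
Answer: -21320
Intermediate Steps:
((8 + k) + C(0, 0))*(-1640) = ((8 + 5) + 0)*(-1640) = (13 + 0)*(-1640) = 13*(-1640) = -21320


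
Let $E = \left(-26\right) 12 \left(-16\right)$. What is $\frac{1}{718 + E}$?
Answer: $\frac{1}{5710} \approx 0.00017513$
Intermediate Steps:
$E = 4992$ ($E = \left(-312\right) \left(-16\right) = 4992$)
$\frac{1}{718 + E} = \frac{1}{718 + 4992} = \frac{1}{5710}$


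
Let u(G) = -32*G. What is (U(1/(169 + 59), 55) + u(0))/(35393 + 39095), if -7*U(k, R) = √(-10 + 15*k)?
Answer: -I*√14345/19813808 ≈ -6.0448e-6*I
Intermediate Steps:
U(k, R) = -√(-10 + 15*k)/7
(U(1/(169 + 59), 55) + u(0))/(35393 + 39095) = (-√(-10 + 15/(169 + 59))/7 - 32*0)/(35393 + 39095) = (-√(-10 + 15/228)/7 + 0)/74488 = (-√(-10 + 15*(1/228))/7 + 0)*(1/74488) = (-√(-10 + 5/76)/7 + 0)*(1/74488) = (-I*√14345/266 + 0)*(1/74488) = -I*√14345/266*(1/74488) = -I*√14345/19813808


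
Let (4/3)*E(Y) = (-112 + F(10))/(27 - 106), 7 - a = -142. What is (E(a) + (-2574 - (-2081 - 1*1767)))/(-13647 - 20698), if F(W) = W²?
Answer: -20131/542651 ≈ -0.037098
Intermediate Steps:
a = 149 (a = 7 - 1*(-142) = 7 + 142 = 149)
E(Y) = 9/79 (E(Y) = 3*((-112 + 10²)/(27 - 106))/4 = 3*((-112 + 100)/(-79))/4 = 3*(-12*(-1/79))/4 = (¾)*(12/79) = 9/79)
(E(a) + (-2574 - (-2081 - 1*1767)))/(-13647 - 20698) = (9/79 + (-2574 - (-2081 - 1*1767)))/(-13647 - 20698) = (9/79 + (-2574 - (-2081 - 1767)))/(-34345) = (9/79 + (-2574 - 1*(-3848)))*(-1/34345) = (9/79 + (-2574 + 3848))*(-1/34345) = (9/79 + 1274)*(-1/34345) = (100655/79)*(-1/34345) = -20131/542651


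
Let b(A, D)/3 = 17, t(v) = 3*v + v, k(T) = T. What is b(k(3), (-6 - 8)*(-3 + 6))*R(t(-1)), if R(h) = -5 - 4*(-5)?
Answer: 765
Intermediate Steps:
t(v) = 4*v
b(A, D) = 51 (b(A, D) = 3*17 = 51)
R(h) = 15 (R(h) = -5 + 20 = 15)
b(k(3), (-6 - 8)*(-3 + 6))*R(t(-1)) = 51*15 = 765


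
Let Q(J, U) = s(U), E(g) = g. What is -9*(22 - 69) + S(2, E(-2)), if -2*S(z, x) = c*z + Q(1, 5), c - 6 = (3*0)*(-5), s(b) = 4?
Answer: 415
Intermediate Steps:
Q(J, U) = 4
c = 6 (c = 6 + (3*0)*(-5) = 6 + 0*(-5) = 6 + 0 = 6)
S(z, x) = -2 - 3*z (S(z, x) = -(6*z + 4)/2 = -(4 + 6*z)/2 = -2 - 3*z)
-9*(22 - 69) + S(2, E(-2)) = -9*(22 - 69) + (-2 - 3*2) = -9*(-47) + (-2 - 6) = 423 - 8 = 415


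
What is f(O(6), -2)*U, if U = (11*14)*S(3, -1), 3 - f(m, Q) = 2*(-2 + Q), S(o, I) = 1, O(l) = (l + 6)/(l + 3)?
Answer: 1694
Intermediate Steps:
O(l) = (6 + l)/(3 + l)
f(m, Q) = 7 - 2*Q (f(m, Q) = 3 - 2*(-2 + Q) = 3 - (-4 + 2*Q) = 3 + (4 - 2*Q) = 7 - 2*Q)
U = 154 (U = (11*14)*1 = 154*1 = 154)
f(O(6), -2)*U = (7 - 2*(-2))*154 = (7 + 4)*154 = 11*154 = 1694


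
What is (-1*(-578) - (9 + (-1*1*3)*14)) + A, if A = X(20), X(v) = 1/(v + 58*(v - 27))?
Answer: 235845/386 ≈ 611.00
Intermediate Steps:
X(v) = 1/(-1566 + 59*v) (X(v) = 1/(v + 58*(-27 + v)) = 1/(v + (-1566 + 58*v)) = 1/(-1566 + 59*v))
A = -1/386 (A = 1/(-1566 + 59*20) = 1/(-1566 + 1180) = 1/(-386) = -1/386 ≈ -0.0025907)
(-1*(-578) - (9 + (-1*1*3)*14)) + A = (-1*(-578) - (9 + (-1*1*3)*14)) - 1/386 = (578 - (9 - 1*3*14)) - 1/386 = (578 - (9 - 3*14)) - 1/386 = (578 - (9 - 42)) - 1/386 = (578 - 1*(-33)) - 1/386 = (578 + 33) - 1/386 = 611 - 1/386 = 235845/386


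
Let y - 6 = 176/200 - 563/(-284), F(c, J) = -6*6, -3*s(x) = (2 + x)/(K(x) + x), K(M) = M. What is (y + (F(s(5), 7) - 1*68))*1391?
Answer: -939588507/7100 ≈ -1.3234e+5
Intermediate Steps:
s(x) = -(2 + x)/(6*x) (s(x) = -(2 + x)/(3*(x + x)) = -(2 + x)/(3*(2*x)) = -(2 + x)*1/(2*x)/3 = -(2 + x)/(6*x))
F(c, J) = -36
y = 62923/7100 (y = 6 + (176/200 - 563/(-284)) = 6 + (176*(1/200) - 563*(-1/284)) = 6 + (22/25 + 563/284) = 6 + 20323/7100 = 62923/7100 ≈ 8.8624)
(y + (F(s(5), 7) - 1*68))*1391 = (62923/7100 + (-36 - 1*68))*1391 = (62923/7100 + (-36 - 68))*1391 = (62923/7100 - 104)*1391 = -675477/7100*1391 = -939588507/7100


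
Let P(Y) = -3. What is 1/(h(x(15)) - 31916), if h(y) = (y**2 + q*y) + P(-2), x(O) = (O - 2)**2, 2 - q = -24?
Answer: 1/1036 ≈ 0.00096525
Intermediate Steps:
q = 26 (q = 2 - 1*(-24) = 2 + 24 = 26)
x(O) = (-2 + O)**2
h(y) = -3 + y**2 + 26*y (h(y) = (y**2 + 26*y) - 3 = -3 + y**2 + 26*y)
1/(h(x(15)) - 31916) = 1/((-3 + ((-2 + 15)**2)**2 + 26*(-2 + 15)**2) - 31916) = 1/((-3 + (13**2)**2 + 26*13**2) - 31916) = 1/((-3 + 169**2 + 26*169) - 31916) = 1/((-3 + 28561 + 4394) - 31916) = 1/(32952 - 31916) = 1/1036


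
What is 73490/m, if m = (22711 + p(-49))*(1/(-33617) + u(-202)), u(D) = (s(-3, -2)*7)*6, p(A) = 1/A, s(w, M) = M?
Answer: -60527576585/1571232108351 ≈ -0.038522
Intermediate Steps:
u(D) = -84 (u(D) = -2*7*6 = -14*6 = -84)
m = -3142464216702/1647233 (m = (22711 + 1/(-49))*(1/(-33617) - 84) = (22711 - 1/49)*(-1/33617 - 84) = (1112838/49)*(-2823829/33617) = -3142464216702/1647233 ≈ -1.9077e+6)
73490/m = 73490/(-3142464216702/1647233) = 73490*(-1647233/3142464216702) = -60527576585/1571232108351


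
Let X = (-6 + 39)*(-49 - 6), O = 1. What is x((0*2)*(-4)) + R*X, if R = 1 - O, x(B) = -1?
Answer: -1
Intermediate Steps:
X = -1815 (X = 33*(-55) = -1815)
R = 0 (R = 1 - 1*1 = 1 - 1 = 0)
x((0*2)*(-4)) + R*X = -1 + 0*(-1815) = -1 + 0 = -1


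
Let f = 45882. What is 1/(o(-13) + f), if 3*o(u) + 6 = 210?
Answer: 1/45950 ≈ 2.1763e-5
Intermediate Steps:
o(u) = 68 (o(u) = -2 + (⅓)*210 = -2 + 70 = 68)
1/(o(-13) + f) = 1/(68 + 45882) = 1/45950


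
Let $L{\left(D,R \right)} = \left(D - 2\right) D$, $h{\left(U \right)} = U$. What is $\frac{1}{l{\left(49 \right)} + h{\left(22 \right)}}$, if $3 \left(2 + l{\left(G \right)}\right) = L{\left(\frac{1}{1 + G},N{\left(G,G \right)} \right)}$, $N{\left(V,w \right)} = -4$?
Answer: $\frac{2500}{49967} \approx 0.050033$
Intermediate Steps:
$L{\left(D,R \right)} = D \left(-2 + D\right)$ ($L{\left(D,R \right)} = \left(-2 + D\right) D = D \left(-2 + D\right)$)
$l{\left(G \right)} = -2 + \frac{-2 + \frac{1}{1 + G}}{3 \left(1 + G\right)}$ ($l{\left(G \right)} = -2 + \frac{\frac{1}{1 + G} \left(-2 + \frac{1}{1 + G}\right)}{3} = -2 + \frac{-2 + \frac{1}{1 + G}}{3 \left(1 + G\right)}$)
$\frac{1}{l{\left(49 \right)} + h{\left(22 \right)}} = \frac{1}{\frac{-1 - 6 \left(1 + 49\right)^{2} - 98}{3 \left(1 + 49\right)^{2}} + 22} = \frac{1}{\frac{-1 - 6 \cdot 50^{2} - 98}{3 \cdot 2500} + 22} = \frac{1}{\frac{1}{3} \cdot \frac{1}{2500} \left(-1 - 15000 - 98\right) + 22} = \frac{1}{\frac{1}{3} \cdot \frac{1}{2500} \left(-15099\right) + 22} = \frac{1}{- \frac{5033}{2500} + 22} = \frac{1}{\frac{49967}{2500}} = \frac{2500}{49967}$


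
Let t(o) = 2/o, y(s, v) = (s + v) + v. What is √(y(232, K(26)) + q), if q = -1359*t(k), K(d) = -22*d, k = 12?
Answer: 3*I*√506/2 ≈ 33.742*I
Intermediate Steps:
y(s, v) = s + 2*v
q = -453/2 (q = -2718/12 = -1359*⅙ = -453/2 ≈ -226.50)
√(y(232, K(26)) + q) = √((232 + 2*(-22*26)) - 453/2) = √((232 + 2*(-572)) - 453/2) = √((232 - 1144) - 453/2) = √(-912 - 453/2) = √(-2277/2) = 3*I*√506/2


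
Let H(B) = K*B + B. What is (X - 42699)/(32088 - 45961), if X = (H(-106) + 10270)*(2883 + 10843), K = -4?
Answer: -145288189/13873 ≈ -10473.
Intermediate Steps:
H(B) = -3*B (H(B) = -4*B + B = -3*B)
X = 145330888 (X = (-3*(-106) + 10270)*(2883 + 10843) = (318 + 10270)*13726 = 10588*13726 = 145330888)
(X - 42699)/(32088 - 45961) = (145330888 - 42699)/(32088 - 45961) = 145288189/(-13873) = 145288189*(-1/13873) = -145288189/13873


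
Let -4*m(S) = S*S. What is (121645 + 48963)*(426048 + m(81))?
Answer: 72407357412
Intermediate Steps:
m(S) = -S²/4 (m(S) = -S*S/4 = -S²/4)
(121645 + 48963)*(426048 + m(81)) = (121645 + 48963)*(426048 - ¼*81²) = 170608*(426048 - ¼*6561) = 170608*(426048 - 6561/4) = 170608*(1697631/4) = 72407357412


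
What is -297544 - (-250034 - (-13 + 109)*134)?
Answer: -34646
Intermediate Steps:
-297544 - (-250034 - (-13 + 109)*134) = -297544 - (-250034 - 96*134) = -297544 - (-250034 - 1*12864) = -297544 - (-250034 - 12864) = -297544 - 1*(-262898) = -297544 + 262898 = -34646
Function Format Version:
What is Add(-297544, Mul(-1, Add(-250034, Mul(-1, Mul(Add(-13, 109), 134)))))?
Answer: -34646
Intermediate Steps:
Add(-297544, Mul(-1, Add(-250034, Mul(-1, Mul(Add(-13, 109), 134))))) = Add(-297544, Mul(-1, Add(-250034, Mul(-1, Mul(96, 134))))) = Add(-297544, Mul(-1, Add(-250034, Mul(-1, 12864)))) = Add(-297544, Mul(-1, Add(-250034, -12864))) = Add(-297544, Mul(-1, -262898)) = Add(-297544, 262898) = -34646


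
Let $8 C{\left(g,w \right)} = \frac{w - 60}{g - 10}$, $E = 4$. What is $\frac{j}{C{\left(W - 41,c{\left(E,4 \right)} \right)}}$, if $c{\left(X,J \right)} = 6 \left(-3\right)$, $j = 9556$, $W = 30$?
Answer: $\frac{267568}{13} \approx 20582.0$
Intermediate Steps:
$c{\left(X,J \right)} = -18$
$C{\left(g,w \right)} = \frac{-60 + w}{8 \left(-10 + g\right)}$ ($C{\left(g,w \right)} = \frac{\left(w - 60\right) \frac{1}{g - 10}}{8} = \frac{\left(-60 + w\right) \frac{1}{-10 + g}}{8} = \frac{\frac{1}{-10 + g} \left(-60 + w\right)}{8} = \frac{-60 + w}{8 \left(-10 + g\right)}$)
$\frac{j}{C{\left(W - 41,c{\left(E,4 \right)} \right)}} = \frac{9556}{\frac{1}{8} \frac{1}{-10 + \left(30 - 41\right)} \left(-60 - 18\right)} = \frac{9556}{\frac{1}{8} \frac{1}{-10 + \left(30 - 41\right)} \left(-78\right)} = \frac{9556}{\frac{1}{8} \frac{1}{-10 - 11} \left(-78\right)} = \frac{9556}{\frac{1}{8} \frac{1}{-21} \left(-78\right)} = \frac{9556}{\frac{1}{8} \left(- \frac{1}{21}\right) \left(-78\right)} = \frac{9556}{\frac{13}{28}} = 9556 \cdot \frac{28}{13} = \frac{267568}{13}$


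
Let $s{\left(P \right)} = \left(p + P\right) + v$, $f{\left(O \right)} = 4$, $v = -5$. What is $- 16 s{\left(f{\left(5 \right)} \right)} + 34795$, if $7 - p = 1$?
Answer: $34715$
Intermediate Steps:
$p = 6$ ($p = 7 - 1 = 6$)
$s{\left(P \right)} = 1 + P$ ($s{\left(P \right)} = \left(6 + P\right) - 5 = 1 + P$)
$- 16 s{\left(f{\left(5 \right)} \right)} + 34795 = - 16 \left(1 + 4\right) + 34795 = \left(-16\right) 5 + 34795 = -80 + 34795 = 34715$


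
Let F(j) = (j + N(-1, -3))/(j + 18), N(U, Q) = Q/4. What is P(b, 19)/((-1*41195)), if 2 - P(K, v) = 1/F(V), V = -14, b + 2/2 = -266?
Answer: -134/2430505 ≈ -5.5133e-5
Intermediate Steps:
b = -267 (b = -1 - 266 = -267)
N(U, Q) = Q/4
F(j) = (-¾ + j)/(18 + j) (F(j) = (j + (¼)*(-3))/(j + 18) = (j - ¾)/(18 + j) = (-¾ + j)/(18 + j))
P(K, v) = 134/59 (P(K, v) = 2 - 1/((-¾ - 14)/(18 - 14)) = 2 - 1/(-59/4/4) = 2 - 1/((¼)*(-59/4)) = 2 - 1/(-59/16) = 2 - 1*(-16/59) = 2 + 16/59 = 134/59)
P(b, 19)/((-1*41195)) = 134/(59*((-1*41195))) = (134/59)/(-41195) = (134/59)*(-1/41195) = -134/2430505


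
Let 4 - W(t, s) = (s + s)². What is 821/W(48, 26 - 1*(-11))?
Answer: -821/5472 ≈ -0.15004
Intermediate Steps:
W(t, s) = 4 - 4*s² (W(t, s) = 4 - (s + s)² = 4 - (2*s)² = 4 - 4*s²)
821/W(48, 26 - 1*(-11)) = 821/(4 - 4*(26 - 1*(-11))²) = 821/(4 - 4*(26 + 11)²) = 821/(4 - 4*37²) = 821/(4 - 4*1369) = 821/(4 - 5476) = 821/(-5472) = 821*(-1/5472) = -821/5472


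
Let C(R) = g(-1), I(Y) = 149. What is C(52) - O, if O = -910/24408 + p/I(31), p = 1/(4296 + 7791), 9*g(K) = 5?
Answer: 1447772789/2442105828 ≈ 0.59284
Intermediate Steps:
g(K) = 5/9 (g(K) = (1/9)*5 = 5/9)
C(R) = 5/9
p = 1/12087 ≈ 8.2733e-5
O = -91047329/2442105828 (O = -910/24408 + (1/12087)/149 = -910*1/24408 + (1/12087)*(1/149) = -455/12204 + 1/1800963 = -91047329/2442105828 ≈ -0.037282)
C(52) - O = 5/9 - 1*(-91047329/2442105828) = 5/9 + 91047329/2442105828 = 1447772789/2442105828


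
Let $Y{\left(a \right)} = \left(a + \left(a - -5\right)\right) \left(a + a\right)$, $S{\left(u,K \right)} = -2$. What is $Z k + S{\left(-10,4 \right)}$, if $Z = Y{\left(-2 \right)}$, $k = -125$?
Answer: $498$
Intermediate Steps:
$Y{\left(a \right)} = 2 a \left(5 + 2 a\right)$ ($Y{\left(a \right)} = \left(a + \left(a + 5\right)\right) 2 a = \left(a + \left(5 + a\right)\right) 2 a = \left(5 + 2 a\right) 2 a = 2 a \left(5 + 2 a\right)$)
$Z = -4$ ($Z = 2 \left(-2\right) \left(5 + 2 \left(-2\right)\right) = 2 \left(-2\right) \left(5 - 4\right) = 2 \left(-2\right) 1 = -4$)
$Z k + S{\left(-10,4 \right)} = \left(-4\right) \left(-125\right) - 2 = 500 - 2 = 498$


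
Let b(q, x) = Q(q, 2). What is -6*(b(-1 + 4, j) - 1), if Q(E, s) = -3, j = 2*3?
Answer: 24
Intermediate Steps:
j = 6
b(q, x) = -3
-6*(b(-1 + 4, j) - 1) = -6*(-3 - 1) = -6*(-4) = 24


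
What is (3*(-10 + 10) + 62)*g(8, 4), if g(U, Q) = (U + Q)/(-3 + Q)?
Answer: 744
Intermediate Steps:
g(U, Q) = (Q + U)/(-3 + Q)
(3*(-10 + 10) + 62)*g(8, 4) = (3*(-10 + 10) + 62)*((4 + 8)/(-3 + 4)) = (3*0 + 62)*(12/1) = (0 + 62)*(1*12) = 62*12 = 744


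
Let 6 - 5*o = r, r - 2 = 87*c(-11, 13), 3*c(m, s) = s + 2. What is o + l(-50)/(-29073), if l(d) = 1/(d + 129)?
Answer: -989906582/11483835 ≈ -86.200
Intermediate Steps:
c(m, s) = ⅔ + s/3 (c(m, s) = (s + 2)/3 = (2 + s)/3 = ⅔ + s/3)
l(d) = 1/(129 + d)
r = 437 (r = 2 + 87*(⅔ + (⅓)*13) = 2 + 87*(⅔ + 13/3) = 2 + 87*5 = 2 + 435 = 437)
o = -431/5 (o = 6/5 - ⅕*437 = 6/5 - 437/5 = -431/5 ≈ -86.200)
o + l(-50)/(-29073) = -431/5 + 1/((129 - 50)*(-29073)) = -431/5 - 1/29073/79 = -431/5 + (1/79)*(-1/29073) = -431/5 - 1/2296767 = -989906582/11483835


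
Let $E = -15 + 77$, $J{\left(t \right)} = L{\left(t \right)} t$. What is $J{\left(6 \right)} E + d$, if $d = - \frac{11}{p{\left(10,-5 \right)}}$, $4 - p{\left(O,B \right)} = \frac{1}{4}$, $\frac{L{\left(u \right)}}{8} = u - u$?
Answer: $- \frac{44}{15} \approx -2.9333$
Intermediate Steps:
$L{\left(u \right)} = 0$ ($L{\left(u \right)} = 8 \left(u - u\right) = 8 \cdot 0 = 0$)
$p{\left(O,B \right)} = \frac{15}{4}$ ($p{\left(O,B \right)} = 4 - \frac{1}{4} = \frac{15}{4}$)
$J{\left(t \right)} = 0$ ($J{\left(t \right)} = 0 t = 0$)
$d = - \frac{44}{15}$ ($d = - \frac{11}{\frac{15}{4}} = \left(-11\right) \frac{4}{15} = - \frac{44}{15} \approx -2.9333$)
$E = 62$
$J{\left(6 \right)} E + d = 0 \cdot 62 - \frac{44}{15} = 0 - \frac{44}{15} = - \frac{44}{15}$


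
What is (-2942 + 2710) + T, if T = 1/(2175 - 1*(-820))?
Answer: -694839/2995 ≈ -232.00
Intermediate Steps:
T = 1/2995 (T = 1/(2175 + 820) = 1/2995 ≈ 0.00033389)
(-2942 + 2710) + T = (-2942 + 2710) + 1/2995 = -232 + 1/2995 = -694839/2995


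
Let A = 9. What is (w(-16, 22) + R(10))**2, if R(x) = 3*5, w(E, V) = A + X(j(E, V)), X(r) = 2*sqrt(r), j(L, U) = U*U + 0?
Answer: 4624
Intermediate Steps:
j(L, U) = U**2 (j(L, U) = U**2 + 0 = U**2)
w(E, V) = 9 + 2*sqrt(V**2)
R(x) = 15
(w(-16, 22) + R(10))**2 = ((9 + 2*sqrt(22**2)) + 15)**2 = ((9 + 2*sqrt(484)) + 15)**2 = ((9 + 2*22) + 15)**2 = ((9 + 44) + 15)**2 = (53 + 15)**2 = 68**2 = 4624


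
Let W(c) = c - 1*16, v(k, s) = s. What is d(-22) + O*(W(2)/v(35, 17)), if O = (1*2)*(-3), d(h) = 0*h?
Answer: 84/17 ≈ 4.9412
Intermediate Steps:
d(h) = 0
W(c) = -16 + c (W(c) = c - 16 = -16 + c)
O = -6 (O = 2*(-3) = -6)
d(-22) + O*(W(2)/v(35, 17)) = 0 - 6*(-16 + 2)/17 = 0 - (-84)/17 = 0 - 6*(-14/17) = 0 + 84/17 = 84/17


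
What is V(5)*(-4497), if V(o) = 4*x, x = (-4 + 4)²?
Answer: 0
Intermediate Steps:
x = 0 (x = 0² = 0)
V(o) = 0 (V(o) = 4*0 = 0)
V(5)*(-4497) = 0*(-4497) = 0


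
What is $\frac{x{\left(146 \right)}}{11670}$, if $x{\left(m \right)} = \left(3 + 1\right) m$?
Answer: $\frac{292}{5835} \approx 0.050043$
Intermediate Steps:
$x{\left(m \right)} = 4 m$
$\frac{x{\left(146 \right)}}{11670} = \frac{4 \cdot 146}{11670} = 584 \cdot \frac{1}{11670} = \frac{292}{5835}$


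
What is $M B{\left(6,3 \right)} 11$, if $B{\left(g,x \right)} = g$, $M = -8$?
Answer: $-528$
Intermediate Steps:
$M B{\left(6,3 \right)} 11 = \left(-8\right) 6 \cdot 11 = \left(-48\right) 11 = -528$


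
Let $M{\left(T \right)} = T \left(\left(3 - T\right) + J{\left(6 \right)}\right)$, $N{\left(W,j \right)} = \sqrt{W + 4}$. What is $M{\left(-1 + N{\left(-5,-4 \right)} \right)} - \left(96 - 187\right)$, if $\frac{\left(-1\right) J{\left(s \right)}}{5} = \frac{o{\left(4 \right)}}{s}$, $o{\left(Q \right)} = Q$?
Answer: $\frac{274}{3} + \frac{5 i}{3} \approx 91.333 + 1.6667 i$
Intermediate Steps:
$J{\left(s \right)} = - \frac{20}{s}$ ($J{\left(s \right)} = - 5 \frac{4}{s} = - \frac{20}{s}$)
$N{\left(W,j \right)} = \sqrt{4 + W}$
$M{\left(T \right)} = T \left(- \frac{1}{3} - T\right)$ ($M{\left(T \right)} = T \left(\left(3 - T\right) - \frac{20}{6}\right) = T \left(\left(3 - T\right) - \frac{10}{3}\right) = T \left(- \frac{1}{3} - T\right)$)
$M{\left(-1 + N{\left(-5,-4 \right)} \right)} - \left(96 - 187\right) = - \left(-1 + \sqrt{4 - 5}\right) \left(\frac{1}{3} - \left(1 - \sqrt{4 - 5}\right)\right) - \left(96 - 187\right) = - \left(-1 + \sqrt{-1}\right) \left(\frac{1}{3} - \left(1 - \sqrt{-1}\right)\right) - \left(96 - 187\right) = - \left(-1 + i\right) \left(\frac{1}{3} - \left(1 - i\right)\right) - -91 = - \left(-1 + i\right) \left(- \frac{2}{3} + i\right) + 91 = 91 - \left(-1 + i\right) \left(- \frac{2}{3} + i\right)$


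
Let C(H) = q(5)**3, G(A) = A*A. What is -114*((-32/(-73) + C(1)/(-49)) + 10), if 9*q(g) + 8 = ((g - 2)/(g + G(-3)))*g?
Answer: -1420376620123/1192557492 ≈ -1191.0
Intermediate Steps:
G(A) = A**2
q(g) = -8/9 + g*(-2 + g)/(9*(9 + g)) (q(g) = -8/9 + (((g - 2)/(g + (-3)**2))*g)/9 = -8/9 + (((-2 + g)/(g + 9))*g)/9 = -8/9 + (((-2 + g)/(9 + g))*g)/9 = -8/9 + (g*(-2 + g)/(9 + g))/9 = -8/9 + g*(-2 + g)/(9*(9 + g)))
C(H) = -912673/2000376 (C(H) = ((-72 + 5**2 - 10*5)/(9*(9 + 5)))**3 = ((1/9)*(-72 + 25 - 50)/14)**3 = ((1/9)*(1/14)*(-97))**3 = (-97/126)**3 = -912673/2000376)
-114*((-32/(-73) + C(1)/(-49)) + 10) = -114*((-32/(-73) - 912673/2000376/(-49)) + 10) = -114*((-32*(-1/73) - 912673/2000376*(-1/49)) + 10) = -114*((32/73 + 912673/98018424) + 10) = -114*(3203214697/7155344952 + 10) = -114*74756664217/7155344952 = -1420376620123/1192557492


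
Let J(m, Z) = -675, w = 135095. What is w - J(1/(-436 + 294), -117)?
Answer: 135770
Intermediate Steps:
w - J(1/(-436 + 294), -117) = 135095 - 1*(-675) = 135095 + 675 = 135770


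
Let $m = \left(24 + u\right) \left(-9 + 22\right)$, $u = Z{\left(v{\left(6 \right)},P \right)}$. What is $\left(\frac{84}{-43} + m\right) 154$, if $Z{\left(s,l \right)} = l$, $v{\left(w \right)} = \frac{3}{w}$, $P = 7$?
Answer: $\frac{2655730}{43} \approx 61761.0$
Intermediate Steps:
$u = 7$
$m = 403$ ($m = \left(24 + 7\right) \left(-9 + 22\right) = 31 \cdot 13 = 403$)
$\left(\frac{84}{-43} + m\right) 154 = \left(\frac{84}{-43} + 403\right) 154 = \left(84 \left(- \frac{1}{43}\right) + 403\right) 154 = \left(- \frac{84}{43} + 403\right) 154 = \frac{17245}{43} \cdot 154 = \frac{2655730}{43}$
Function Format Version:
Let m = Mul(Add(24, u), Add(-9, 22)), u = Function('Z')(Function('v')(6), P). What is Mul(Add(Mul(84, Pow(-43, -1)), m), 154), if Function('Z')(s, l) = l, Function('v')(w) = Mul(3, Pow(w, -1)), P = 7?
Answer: Rational(2655730, 43) ≈ 61761.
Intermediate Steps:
u = 7
m = 403 (m = Mul(Add(24, 7), Add(-9, 22)) = Mul(31, 13) = 403)
Mul(Add(Mul(84, Pow(-43, -1)), m), 154) = Mul(Add(Mul(84, Pow(-43, -1)), 403), 154) = Mul(Add(Mul(84, Rational(-1, 43)), 403), 154) = Mul(Add(Rational(-84, 43), 403), 154) = Mul(Rational(17245, 43), 154) = Rational(2655730, 43)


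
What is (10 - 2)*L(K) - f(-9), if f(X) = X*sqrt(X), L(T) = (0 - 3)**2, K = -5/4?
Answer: 72 + 27*I ≈ 72.0 + 27.0*I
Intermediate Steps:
K = -5/4 (K = -5*1/4 = -5/4 ≈ -1.2500)
L(T) = 9 (L(T) = (-3)**2 = 9)
f(X) = X**(3/2)
(10 - 2)*L(K) - f(-9) = (10 - 2)*9 - (-9)**(3/2) = 8*9 - (-27)*I = 72 + 27*I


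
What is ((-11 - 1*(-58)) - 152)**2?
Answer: 11025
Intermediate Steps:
((-11 - 1*(-58)) - 152)**2 = ((-11 + 58) - 152)**2 = (47 - 152)**2 = (-105)**2 = 11025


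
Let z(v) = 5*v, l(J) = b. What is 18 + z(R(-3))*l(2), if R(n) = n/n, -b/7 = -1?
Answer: 53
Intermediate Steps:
b = 7 (b = -7*(-1) = 7)
R(n) = 1
l(J) = 7
18 + z(R(-3))*l(2) = 18 + (5*1)*7 = 18 + 5*7 = 18 + 35 = 53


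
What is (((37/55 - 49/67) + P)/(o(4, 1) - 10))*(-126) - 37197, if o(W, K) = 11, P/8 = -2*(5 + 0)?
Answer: -99898929/3685 ≈ -27110.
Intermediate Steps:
P = -80 (P = 8*(-2*(5 + 0)) = 8*(-2*5) = 8*(-10) = -80)
(((37/55 - 49/67) + P)/(o(4, 1) - 10))*(-126) - 37197 = (((37/55 - 49/67) - 80)/(11 - 10))*(-126) - 37197 = (((37*(1/55) - 49*1/67) - 80)/1)*(-126) - 37197 = (((37/55 - 49/67) - 80)*1)*(-126) - 37197 = ((-216/3685 - 80)*1)*(-126) - 37197 = -295016/3685*1*(-126) - 37197 = -295016/3685*(-126) - 37197 = 37172016/3685 - 37197 = -99898929/3685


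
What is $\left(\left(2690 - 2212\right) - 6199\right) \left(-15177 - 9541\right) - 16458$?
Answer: $141395220$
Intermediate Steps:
$\left(\left(2690 - 2212\right) - 6199\right) \left(-15177 - 9541\right) - 16458 = \left(478 - 6199\right) \left(-24718\right) - 16458 = \left(-5721\right) \left(-24718\right) - 16458 = 141411678 - 16458 = 141395220$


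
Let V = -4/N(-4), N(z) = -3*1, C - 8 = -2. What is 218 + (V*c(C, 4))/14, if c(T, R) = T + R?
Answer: 4598/21 ≈ 218.95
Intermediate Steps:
C = 6 (C = 8 - 2 = 6)
c(T, R) = R + T
N(z) = -3
V = 4/3 (V = -4/(-3) = -4*(-⅓) = 4/3 ≈ 1.3333)
218 + (V*c(C, 4))/14 = 218 + (4*(4 + 6)/3)/14 = 218 + ((4/3)*10)/14 = 218 + (1/14)*(40/3) = 218 + 20/21 = 4598/21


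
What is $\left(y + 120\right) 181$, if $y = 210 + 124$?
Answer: $82174$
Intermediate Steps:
$y = 334$
$\left(y + 120\right) 181 = \left(334 + 120\right) 181 = 454 \cdot 181 = 82174$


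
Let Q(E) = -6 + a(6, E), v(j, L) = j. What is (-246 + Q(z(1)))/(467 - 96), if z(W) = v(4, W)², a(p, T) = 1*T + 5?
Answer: -33/53 ≈ -0.62264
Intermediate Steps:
a(p, T) = 5 + T (a(p, T) = T + 5 = 5 + T)
z(W) = 16 (z(W) = 4² = 16)
Q(E) = -1 + E (Q(E) = -6 + (5 + E) = -1 + E)
(-246 + Q(z(1)))/(467 - 96) = (-246 + (-1 + 16))/(467 - 96) = (-246 + 15)/371 = -231*1/371 = -33/53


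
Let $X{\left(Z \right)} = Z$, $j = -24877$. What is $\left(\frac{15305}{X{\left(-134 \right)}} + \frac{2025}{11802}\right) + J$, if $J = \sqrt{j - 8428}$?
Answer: $- \frac{15029855}{131789} + i \sqrt{33305} \approx -114.04 + 182.5 i$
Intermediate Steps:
$J = i \sqrt{33305}$ ($J = \sqrt{-24877 - 8428} = \sqrt{-33305} = i \sqrt{33305} \approx 182.5 i$)
$\left(\frac{15305}{X{\left(-134 \right)}} + \frac{2025}{11802}\right) + J = \left(\frac{15305}{-134} + \frac{2025}{11802}\right) + i \sqrt{33305} = \left(15305 \left(- \frac{1}{134}\right) + 2025 \cdot \frac{1}{11802}\right) + i \sqrt{33305} = \left(- \frac{15305}{134} + \frac{675}{3934}\right) + i \sqrt{33305} = - \frac{15029855}{131789} + i \sqrt{33305}$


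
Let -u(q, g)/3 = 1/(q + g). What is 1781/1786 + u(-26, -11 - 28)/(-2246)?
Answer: 65000708/65184535 ≈ 0.99718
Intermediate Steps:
u(q, g) = -3/(g + q) (u(q, g) = -3/(q + g) = -3/(g + q))
1781/1786 + u(-26, -11 - 28)/(-2246) = 1781/1786 - 3/((-11 - 28) - 26)/(-2246) = 1781*(1/1786) - 3/(-39 - 26)*(-1/2246) = 1781/1786 - 3/(-65)*(-1/2246) = 1781/1786 - 3*(-1/65)*(-1/2246) = 1781/1786 + (3/65)*(-1/2246) = 1781/1786 - 3/145990 = 65000708/65184535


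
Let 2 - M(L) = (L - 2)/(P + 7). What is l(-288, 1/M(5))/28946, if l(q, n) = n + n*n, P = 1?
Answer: 84/2445937 ≈ 3.4343e-5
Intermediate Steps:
M(L) = 9/4 - L/8 (M(L) = 2 - (L - 2)/(1 + 7) = 2 - (-2 + L)/8 = 2 - (-¼ + L/8) = 2 + (¼ - L/8) = 9/4 - L/8)
l(q, n) = n + n²
l(-288, 1/M(5))/28946 = ((1 + 1/(9/4 - ⅛*5))/(9/4 - ⅛*5))/28946 = ((1 + 1/(9/4 - 5/8))/(9/4 - 5/8))*(1/28946) = ((1 + 1/(13/8))/(13/8))*(1/28946) = (8*(1 + 8/13)/13)*(1/28946) = ((8/13)*(21/13))*(1/28946) = (168/169)*(1/28946) = 84/2445937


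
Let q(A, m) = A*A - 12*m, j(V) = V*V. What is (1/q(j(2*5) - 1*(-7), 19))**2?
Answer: 1/125910841 ≈ 7.9421e-9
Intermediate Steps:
j(V) = V**2
q(A, m) = A**2 - 12*m
(1/q(j(2*5) - 1*(-7), 19))**2 = (1/(((2*5)**2 - 1*(-7))**2 - 12*19))**2 = (1/((10**2 + 7)**2 - 228))**2 = (1/((100 + 7)**2 - 228))**2 = (1/(107**2 - 228))**2 = (1/(11449 - 228))**2 = (1/11221)**2 = 1/125910841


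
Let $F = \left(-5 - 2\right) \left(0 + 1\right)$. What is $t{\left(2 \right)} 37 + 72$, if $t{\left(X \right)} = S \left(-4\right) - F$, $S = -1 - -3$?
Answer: $35$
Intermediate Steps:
$S = 2$ ($S = -1 + 3 = 2$)
$F = -7$ ($F = \left(-7\right) 1 = -7$)
$t{\left(X \right)} = -1$ ($t{\left(X \right)} = 2 \left(-4\right) - -7 = -8 + 7 = -1$)
$t{\left(2 \right)} 37 + 72 = \left(-1\right) 37 + 72 = -37 + 72 = 35$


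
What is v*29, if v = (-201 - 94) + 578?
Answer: 8207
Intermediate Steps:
v = 283 (v = -295 + 578 = 283)
v*29 = 283*29 = 8207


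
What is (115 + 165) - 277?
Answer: 3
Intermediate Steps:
(115 + 165) - 277 = 280 - 277 = 3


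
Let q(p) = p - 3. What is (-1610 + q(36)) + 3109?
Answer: 1532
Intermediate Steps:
q(p) = -3 + p
(-1610 + q(36)) + 3109 = (-1610 + (-3 + 36)) + 3109 = (-1610 + 33) + 3109 = -1577 + 3109 = 1532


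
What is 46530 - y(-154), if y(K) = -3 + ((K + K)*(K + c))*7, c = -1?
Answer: -287647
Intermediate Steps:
y(K) = -3 + 14*K*(-1 + K) (y(K) = -3 + ((K + K)*(K - 1))*7 = -3 + ((2*K)*(-1 + K))*7 = -3 + (2*K*(-1 + K))*7 = -3 + 14*K*(-1 + K))
46530 - y(-154) = 46530 - (-3 - 14*(-154) + 14*(-154)²) = 46530 - (-3 + 2156 + 14*23716) = 46530 - (-3 + 2156 + 332024) = 46530 - 1*334177 = 46530 - 334177 = -287647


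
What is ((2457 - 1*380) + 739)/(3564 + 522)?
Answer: 1408/2043 ≈ 0.68918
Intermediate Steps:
((2457 - 1*380) + 739)/(3564 + 522) = ((2457 - 380) + 739)/4086 = (2077 + 739)*(1/4086) = 2816*(1/4086) = 1408/2043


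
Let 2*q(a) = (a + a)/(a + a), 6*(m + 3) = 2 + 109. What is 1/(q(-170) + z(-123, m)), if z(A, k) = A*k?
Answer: -1/1906 ≈ -0.00052466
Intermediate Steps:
m = 31/2 (m = -3 + (2 + 109)/6 = -3 + (⅙)*111 = -3 + 37/2 = 31/2 ≈ 15.500)
q(a) = ½ (q(a) = ((a + a)/(a + a))/2 = ((2*a)/((2*a)))/2 = ((2*a)*(1/(2*a)))/2 = (½)*1 = ½)
1/(q(-170) + z(-123, m)) = 1/(½ - 123*31/2) = 1/(½ - 3813/2) = 1/(-1906) = -1/1906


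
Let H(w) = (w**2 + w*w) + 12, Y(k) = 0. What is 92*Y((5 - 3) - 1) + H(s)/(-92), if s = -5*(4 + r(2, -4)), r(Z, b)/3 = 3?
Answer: -4231/46 ≈ -91.978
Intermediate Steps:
r(Z, b) = 9 (r(Z, b) = 3*3 = 9)
s = -65 (s = -5*(4 + 9) = -5*13 = -65)
H(w) = 12 + 2*w**2 (H(w) = (w**2 + w**2) + 12 = 2*w**2 + 12 = 12 + 2*w**2)
92*Y((5 - 3) - 1) + H(s)/(-92) = 92*0 + (12 + 2*(-65)**2)/(-92) = 0 + (12 + 2*4225)*(-1/92) = 0 + (12 + 8450)*(-1/92) = 0 + 8462*(-1/92) = 0 - 4231/46 = -4231/46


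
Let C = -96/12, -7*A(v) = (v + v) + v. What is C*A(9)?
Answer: 216/7 ≈ 30.857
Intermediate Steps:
A(v) = -3*v/7 (A(v) = -((v + v) + v)/7 = -(2*v + v)/7 = -3*v/7)
C = -8 (C = -96*1/12 = -8)
C*A(9) = -(-24)*9/7 = -8*(-27/7) = 216/7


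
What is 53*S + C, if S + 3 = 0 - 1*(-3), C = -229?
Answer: -229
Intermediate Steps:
S = 0 (S = -3 + (0 - 1*(-3)) = -3 + (0 + 3) = -3 + 3 = 0)
53*S + C = 53*0 - 229 = 0 - 229 = -229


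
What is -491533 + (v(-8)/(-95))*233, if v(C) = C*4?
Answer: -46688179/95 ≈ -4.9145e+5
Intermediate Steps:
v(C) = 4*C
-491533 + (v(-8)/(-95))*233 = -491533 + ((4*(-8))/(-95))*233 = -491533 - 32*(-1/95)*233 = -491533 + (32/95)*233 = -491533 + 7456/95 = -46688179/95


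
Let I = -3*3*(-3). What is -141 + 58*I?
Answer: 1425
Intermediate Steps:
I = 27 (I = -9*(-3) = 27)
-141 + 58*I = -141 + 58*27 = -141 + 1566 = 1425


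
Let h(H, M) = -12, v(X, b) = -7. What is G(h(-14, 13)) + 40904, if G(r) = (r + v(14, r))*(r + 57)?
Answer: 40049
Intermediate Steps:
G(r) = (-7 + r)*(57 + r) (G(r) = (r - 7)*(r + 57) = (-7 + r)*(57 + r))
G(h(-14, 13)) + 40904 = (-399 + (-12)² + 50*(-12)) + 40904 = (-399 + 144 - 600) + 40904 = -855 + 40904 = 40049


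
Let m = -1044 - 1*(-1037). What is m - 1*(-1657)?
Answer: 1650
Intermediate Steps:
m = -7 (m = -1044 + 1037 = -7)
m - 1*(-1657) = -7 - 1*(-1657) = -7 + 1657 = 1650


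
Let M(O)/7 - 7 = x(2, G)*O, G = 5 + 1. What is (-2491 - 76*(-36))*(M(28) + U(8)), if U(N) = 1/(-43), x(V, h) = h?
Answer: 12905130/43 ≈ 3.0012e+5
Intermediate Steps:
G = 6
U(N) = -1/43
M(O) = 49 + 42*O (M(O) = 49 + 7*(6*O) = 49 + 42*O)
(-2491 - 76*(-36))*(M(28) + U(8)) = (-2491 - 76*(-36))*((49 + 42*28) - 1/43) = (-2491 + 2736)*((49 + 1176) - 1/43) = 245*(1225 - 1/43) = 245*(52674/43) = 12905130/43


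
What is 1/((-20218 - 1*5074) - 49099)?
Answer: -1/74391 ≈ -1.3442e-5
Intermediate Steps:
1/((-20218 - 1*5074) - 49099) = 1/((-20218 - 5074) - 49099) = 1/(-25292 - 49099) = 1/(-74391) = -1/74391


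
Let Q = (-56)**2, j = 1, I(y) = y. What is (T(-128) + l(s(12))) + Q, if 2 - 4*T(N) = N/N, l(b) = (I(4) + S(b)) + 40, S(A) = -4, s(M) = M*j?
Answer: 12705/4 ≈ 3176.3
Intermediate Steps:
s(M) = M (s(M) = M*1 = M)
Q = 3136
l(b) = 40 (l(b) = (4 - 4) + 40 = 0 + 40 = 40)
T(N) = 1/4 (T(N) = 1/2 - N/(4*N) = 1/2 - 1/4*1 = 1/2 - 1/4 = 1/4)
(T(-128) + l(s(12))) + Q = (1/4 + 40) + 3136 = 161/4 + 3136 = 12705/4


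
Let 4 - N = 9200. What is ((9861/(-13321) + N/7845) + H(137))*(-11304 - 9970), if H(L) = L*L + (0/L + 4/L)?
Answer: -3003711831256264/7523355 ≈ -3.9925e+8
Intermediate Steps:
N = -9196 (N = 4 - 1*9200 = 4 - 9200 = -9196)
H(L) = L**2 + 4/L (H(L) = L**2 + (0 + 4/L) = L**2 + 4/L)
((9861/(-13321) + N/7845) + H(137))*(-11304 - 9970) = ((9861/(-13321) - 9196/7845) + (4 + 137**3)/137)*(-11304 - 9970) = ((9861*(-1/13321) - 9196*1/7845) + (4 + 2571353)/137)*(-21274) = ((-57/77 - 9196/7845) + (1/137)*2571357)*(-21274) = (-1155257/604065 + 2571357/137)*(-21274) = (1553108495996/82756905)*(-21274) = -3003711831256264/7523355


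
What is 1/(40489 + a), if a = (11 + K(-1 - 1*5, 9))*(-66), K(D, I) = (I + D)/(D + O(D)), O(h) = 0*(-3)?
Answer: 1/39796 ≈ 2.5128e-5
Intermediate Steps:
O(h) = 0
K(D, I) = (D + I)/D (K(D, I) = (I + D)/(D + 0) = (D + I)/D)
a = -693 (a = (11 + ((-1 - 1*5) + 9)/(-1 - 1*5))*(-66) = (11 + ((-1 - 5) + 9)/(-1 - 5))*(-66) = (11 + (-6 + 9)/(-6))*(-66) = (11 - ⅙*3)*(-66) = (11 - ½)*(-66) = (21/2)*(-66) = -693)
1/(40489 + a) = 1/(40489 - 693) = 1/39796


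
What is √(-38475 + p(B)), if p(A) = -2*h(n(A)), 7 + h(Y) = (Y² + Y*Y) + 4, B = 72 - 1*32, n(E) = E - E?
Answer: I*√38469 ≈ 196.14*I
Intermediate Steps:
n(E) = 0
B = 40 (B = 72 - 32 = 40)
h(Y) = -3 + 2*Y² (h(Y) = -7 + ((Y² + Y*Y) + 4) = -7 + ((Y² + Y²) + 4) = -7 + (2*Y² + 4) = -7 + (4 + 2*Y²) = -3 + 2*Y²)
p(A) = 6 (p(A) = -2*(-3 + 2*0²) = -2*(-3 + 2*0) = -2*(-3 + 0) = -2*(-3) = 6)
√(-38475 + p(B)) = √(-38475 + 6) = √(-38469) = I*√38469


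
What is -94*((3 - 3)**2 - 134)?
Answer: 12596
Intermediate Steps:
-94*((3 - 3)**2 - 134) = -94*(0**2 - 134) = -94*(0 - 134) = -94*(-134) = 12596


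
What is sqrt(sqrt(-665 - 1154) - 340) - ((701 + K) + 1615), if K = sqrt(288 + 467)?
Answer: -2316 + sqrt(-340 + I*sqrt(1819)) - sqrt(755) ≈ -2342.3 + 18.475*I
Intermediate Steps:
K = sqrt(755) ≈ 27.477
sqrt(sqrt(-665 - 1154) - 340) - ((701 + K) + 1615) = sqrt(sqrt(-665 - 1154) - 340) - ((701 + sqrt(755)) + 1615) = sqrt(sqrt(-1819) - 340) - (2316 + sqrt(755)) = sqrt(I*sqrt(1819) - 340) + (-2316 - sqrt(755)) = sqrt(-340 + I*sqrt(1819)) + (-2316 - sqrt(755)) = -2316 + sqrt(-340 + I*sqrt(1819)) - sqrt(755)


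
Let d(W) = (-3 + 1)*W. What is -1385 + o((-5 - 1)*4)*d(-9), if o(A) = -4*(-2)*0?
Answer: -1385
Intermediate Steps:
d(W) = -2*W
o(A) = 0 (o(A) = 8*0 = 0)
-1385 + o((-5 - 1)*4)*d(-9) = -1385 + 0*(-2*(-9)) = -1385 + 0*18 = -1385 + 0 = -1385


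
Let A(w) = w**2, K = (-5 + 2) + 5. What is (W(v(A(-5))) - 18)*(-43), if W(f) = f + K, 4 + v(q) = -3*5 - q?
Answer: 2580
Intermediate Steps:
K = 2 (K = -3 + 5 = 2)
v(q) = -19 - q (v(q) = -4 + (-3*5 - q) = -4 + (-15 - q) = -19 - q)
W(f) = 2 + f (W(f) = f + 2 = 2 + f)
(W(v(A(-5))) - 18)*(-43) = ((2 + (-19 - 1*(-5)**2)) - 18)*(-43) = ((2 + (-19 - 1*25)) - 18)*(-43) = ((2 + (-19 - 25)) - 18)*(-43) = ((2 - 44) - 18)*(-43) = (-42 - 18)*(-43) = -60*(-43) = 2580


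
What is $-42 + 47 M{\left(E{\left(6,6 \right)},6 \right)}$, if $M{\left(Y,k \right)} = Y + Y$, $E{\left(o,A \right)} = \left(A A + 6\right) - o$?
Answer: $3342$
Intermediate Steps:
$E{\left(o,A \right)} = 6 + A^{2} - o$ ($E{\left(o,A \right)} = \left(A^{2} + 6\right) - o = \left(6 + A^{2}\right) - o = 6 + A^{2} - o$)
$M{\left(Y,k \right)} = 2 Y$
$-42 + 47 M{\left(E{\left(6,6 \right)},6 \right)} = -42 + 47 \cdot 2 \left(6 + 6^{2} - 6\right) = -42 + 47 \cdot 2 \left(6 + 36 - 6\right) = -42 + 47 \cdot 2 \cdot 36 = -42 + 47 \cdot 72 = -42 + 3384 = 3342$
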